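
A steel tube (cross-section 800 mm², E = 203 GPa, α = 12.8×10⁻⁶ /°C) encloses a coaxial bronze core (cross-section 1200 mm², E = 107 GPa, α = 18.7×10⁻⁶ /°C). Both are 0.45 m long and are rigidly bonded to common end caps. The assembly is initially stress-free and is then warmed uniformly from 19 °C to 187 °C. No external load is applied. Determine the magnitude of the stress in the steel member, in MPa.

σ ≈ 88.8 MPa (tensile)

The bronze has the larger α, so on heating it would change length more than the steel if both were free. The rigid plates force a common final length, so the bronze is put into compression and the steel into tension, with equal and opposite forces P (no external load).
Compatibility of the two members (thermal + elastic change equal): (α₁ − α₂)ΔT = P·[1/(A₁E₁) + 1/(A₂E₂)].
|α₁ − α₂|·ΔT = 5.9×10⁻⁶ × 168 = 0.0009912.
1/(A₁E₁) + 1/(A₂E₂) = 1/(800×203×10³) + 1/(1200×107×10³) = 1.395×10⁻⁸ N⁻¹.
P = 0.0009912 / 1.395×10⁻⁸ = 71080 N = 71.08 kN.
σ_{steel} = P/A₁ = 71080/800 = 88.84 MPa, tensile.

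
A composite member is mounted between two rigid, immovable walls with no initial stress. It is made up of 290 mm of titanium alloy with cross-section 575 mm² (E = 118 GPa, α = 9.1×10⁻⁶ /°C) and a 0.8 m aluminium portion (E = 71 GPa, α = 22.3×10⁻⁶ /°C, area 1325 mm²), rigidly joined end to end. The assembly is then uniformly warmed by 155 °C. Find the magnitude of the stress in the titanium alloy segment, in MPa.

Free thermal expansion of the whole bar: Σ αᵢΔT Lᵢ = 9.1×10⁻⁶×155×290 + 22.3×10⁻⁶×155×800 = 3.174 mm.
The walls prevent any net length change, so an axial force P (same in every segment) develops. Compatibility: P · Σ Lᵢ/(AᵢEᵢ) = δ_free.
The series flexibility is Σ Lᵢ/(AᵢEᵢ) = 290/(575×118×10³) + 800/(1325×71×10³) = 1.278×10⁻⁵ mm/N.
Hence P = δ_free / Σ(L/AE) = 3.174/1.278×10⁻⁵ = 248.4 kN (compressive).
σ_{titanium alloy} = P / A = 248400 / 575 = 432 MPa.

σ ≈ 432 MPa (compressive)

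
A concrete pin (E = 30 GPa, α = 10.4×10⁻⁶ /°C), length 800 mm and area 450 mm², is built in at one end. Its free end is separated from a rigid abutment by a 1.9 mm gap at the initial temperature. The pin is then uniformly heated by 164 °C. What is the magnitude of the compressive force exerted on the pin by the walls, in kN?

P ≈ 0 kN

Free thermal elongation = αΔT L = 10.4×10⁻⁶ × 164 × 800 = 1.364 mm.
This is smaller than the 1.9 mm clearance, so the pin expands freely without reaching the stop — the stress is zero.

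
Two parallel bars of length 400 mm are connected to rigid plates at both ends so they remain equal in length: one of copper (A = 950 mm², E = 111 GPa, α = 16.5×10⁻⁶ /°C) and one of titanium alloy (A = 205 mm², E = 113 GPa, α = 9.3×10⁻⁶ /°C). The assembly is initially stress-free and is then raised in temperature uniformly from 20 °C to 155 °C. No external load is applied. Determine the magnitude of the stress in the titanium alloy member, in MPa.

σ ≈ 90.1 MPa (tensile)

Equilibrium of a rigid end plate with no external load gives equal and opposite internal forces ±P in the two members. Since α_{copper} > α_{titanium alloy}, heating drives the copper into compression and the titanium alloy into tension.
Compatibility of the two members (thermal + elastic change equal): (α₁ − α₂)ΔT = P·[1/(A₁E₁) + 1/(A₂E₂)].
|α₁ − α₂|·ΔT = 7.2×10⁻⁶ × 135 = 0.000972.
1/(A₁E₁) + 1/(A₂E₂) = 1/(950×111×10³) + 1/(205×113×10³) = 5.265×10⁻⁸ N⁻¹.
So P = 0.000972 / 5.265×10⁻⁸ = 18.46 kN.
σ_{titanium alloy} = P/A₂ = 18460/205 = 90.05 MPa, tensile.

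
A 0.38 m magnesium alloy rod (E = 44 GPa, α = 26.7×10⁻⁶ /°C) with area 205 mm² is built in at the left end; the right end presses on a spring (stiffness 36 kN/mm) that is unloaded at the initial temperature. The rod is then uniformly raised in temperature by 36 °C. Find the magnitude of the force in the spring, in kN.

If the spring were absent the rod would lengthen by αΔT L = 26.7×10⁻⁶ × 36 × 380 = 0.3653 mm.
Let P be the compressive force at the spring. The rod shortens elastically by PL/(AE) and the spring compresses by P/k; together these equal δ_free.
P [ L/(AE) + 1/k ] = δ_free → P [ 380/(205×44×10³) + 1/(36×10³) ] = 0.3653.
P = 0.3653 / 6.991×10⁻⁵ = 5225 N.

P ≈ 5.22 kN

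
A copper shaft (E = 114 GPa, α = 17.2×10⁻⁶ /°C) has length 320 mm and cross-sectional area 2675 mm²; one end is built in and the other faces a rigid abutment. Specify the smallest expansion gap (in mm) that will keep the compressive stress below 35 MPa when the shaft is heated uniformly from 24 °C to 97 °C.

Free expansion if unrestrained: δ_free = αΔT L = 17.2×10⁻⁶ × 73 × 320 = 0.4018 mm.
At the allowable stress the elastic shortening the wall may impose is σL/E = 35 × 320 / (114×10³) = 0.09825 mm.
So the gap has to take up the difference, g_min = δ_free − σL/E = 0.4018 − 0.09825 = 0.3035 mm.

g ≈ 0.304 mm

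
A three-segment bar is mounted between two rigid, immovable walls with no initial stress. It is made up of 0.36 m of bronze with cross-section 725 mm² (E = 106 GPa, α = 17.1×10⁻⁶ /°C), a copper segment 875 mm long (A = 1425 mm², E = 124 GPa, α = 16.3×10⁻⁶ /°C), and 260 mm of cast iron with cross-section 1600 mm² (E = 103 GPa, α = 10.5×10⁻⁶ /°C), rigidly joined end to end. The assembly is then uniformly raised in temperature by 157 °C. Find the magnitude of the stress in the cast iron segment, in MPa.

σ ≈ 203 MPa (compressive)

With the walls removed the bar would change length by δ_free = Σ αᵢΔT Lᵢ = 17.1×10⁻⁶×157×360 + 16.3×10⁻⁶×157×875 + 10.5×10⁻⁶×157×260 = 3.634 mm.
The rigid supports impose zero overall length change; the single axial force P common to all segments must satisfy P Σ Lᵢ/(AᵢEᵢ) = δ_free.
The series flexibility is Σ Lᵢ/(AᵢEᵢ) = 360/(725×106×10³) + 875/(1425×124×10³) + 260/(1600×103×10³) = 1.121×10⁻⁵ mm/N.
Hence P = δ_free / Σ(L/AE) = 3.634/1.121×10⁻⁵ = 324.1 kN (compressive).
σ_{cast iron} = P / A = 324100 / 1600 = 202.6 MPa.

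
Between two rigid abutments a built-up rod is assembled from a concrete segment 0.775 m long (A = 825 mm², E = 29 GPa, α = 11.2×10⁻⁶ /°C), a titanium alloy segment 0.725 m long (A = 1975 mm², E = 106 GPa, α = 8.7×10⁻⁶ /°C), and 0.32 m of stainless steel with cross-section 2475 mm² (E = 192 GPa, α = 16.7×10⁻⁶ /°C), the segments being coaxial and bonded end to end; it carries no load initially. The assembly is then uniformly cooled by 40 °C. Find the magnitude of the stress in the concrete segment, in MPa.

σ ≈ 27 MPa (tensile)

If the supports were absent, the total length change would be Σ αᵢΔT Lᵢ = 11.2×10⁻⁶×40×775 + 8.7×10⁻⁶×40×725 + 16.7×10⁻⁶×40×320 = 0.8133 mm.
The rigid supports impose zero overall length change; the single axial force P common to all segments must satisfy P Σ Lᵢ/(AᵢEᵢ) = δ_free.
Σ Lᵢ/(AᵢEᵢ) = 775/(825×29×10³) + 725/(1975×106×10³) + 320/(2475×192×10³) = 3.653×10⁻⁵ mm/N.
P = 0.8133 / 3.653×10⁻⁵ = 22260 N = 22.26 kN, tensile.
σ_{concrete} = P / A = 22260 / 825 = 26.99 MPa.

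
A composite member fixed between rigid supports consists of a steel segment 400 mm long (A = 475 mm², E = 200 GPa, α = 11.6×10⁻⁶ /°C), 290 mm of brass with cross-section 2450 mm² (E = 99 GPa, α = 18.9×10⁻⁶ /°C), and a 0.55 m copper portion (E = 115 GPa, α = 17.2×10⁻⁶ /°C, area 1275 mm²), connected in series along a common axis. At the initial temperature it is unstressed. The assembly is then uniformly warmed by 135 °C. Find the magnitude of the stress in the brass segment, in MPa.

σ ≈ 118 MPa (compressive)

With the walls removed the bar would change length by δ_free = Σ αᵢΔT Lᵢ = 11.6×10⁻⁶×135×400 + 18.9×10⁻⁶×135×290 + 17.2×10⁻⁶×135×550 = 2.643 mm.
Since the ends are fixed, an axial force P builds up, equal in every segment, with P · Σ Lᵢ/(AᵢEᵢ) = δ_free.
Σ Lᵢ/(AᵢEᵢ) = 400/(475×200×10³) + 290/(2450×99×10³) + 550/(1275×115×10³) = 9.157×10⁻⁶ mm/N.
P = 2.643 / 9.157×10⁻⁶ = 288700 N = 288.7 kN, compressive.
σ_{brass} = P / A = 288700 / 2450 = 117.8 MPa.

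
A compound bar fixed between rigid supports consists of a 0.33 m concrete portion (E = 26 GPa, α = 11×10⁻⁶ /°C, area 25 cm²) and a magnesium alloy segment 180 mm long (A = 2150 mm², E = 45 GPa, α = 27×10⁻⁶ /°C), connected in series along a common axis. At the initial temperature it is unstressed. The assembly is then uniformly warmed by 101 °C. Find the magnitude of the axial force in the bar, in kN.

If the supports were absent, the total length change would be Σ αᵢΔT Lᵢ = 11×10⁻⁶×101×330 + 27×10⁻⁶×101×180 = 0.8575 mm.
Since the ends are fixed, an axial force P builds up, equal in every segment, with P · Σ Lᵢ/(AᵢEᵢ) = δ_free.
The series flexibility is Σ Lᵢ/(AᵢEᵢ) = 330/(2500×26×10³) + 180/(2150×45×10³) = 6.937×10⁻⁶ mm/N.
So P = 0.8575 / 6.937×10⁻⁶ = 123.6 kN, compressive.

P ≈ 124 kN (compressive)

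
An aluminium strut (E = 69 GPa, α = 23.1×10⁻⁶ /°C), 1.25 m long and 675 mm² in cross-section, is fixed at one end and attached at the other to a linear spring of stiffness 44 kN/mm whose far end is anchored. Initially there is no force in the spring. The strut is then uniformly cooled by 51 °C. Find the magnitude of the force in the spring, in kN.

P ≈ 29.7 kN

Free thermal contraction: δ_free = αΔT L = 23.1×10⁻⁶ × 51 × 1250 = 1.473 mm.
With a force P in the spring, the elastic change of the strut is PL/(AE) and that of the spring is P/k; compatibility requires their sum to equal δ_free.
So P = δ_free / [L/(AE) + 1/k] = 1.473 / [ 1250/(675×69×10³) + 1/(44×10³) ].
P = 1.473 / 4.957×10⁻⁵ = 29710 N.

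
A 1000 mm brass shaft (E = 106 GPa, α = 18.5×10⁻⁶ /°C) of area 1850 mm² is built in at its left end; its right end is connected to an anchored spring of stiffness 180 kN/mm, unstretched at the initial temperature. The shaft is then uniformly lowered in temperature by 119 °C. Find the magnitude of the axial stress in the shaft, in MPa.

If the spring were absent the shaft would shorten by αΔT L = 18.5×10⁻⁶ × 119 × 1000 = 2.201 mm.
Let P be the tensile force in the spring. The shaft extends elastically by PL/(AE) and the spring stretches by P/k; together these equal δ_free.
P [ L/(AE) + 1/k ] = δ_free → P [ 1000/(1850×106×10³) + 1/(180×10³) ] = 2.201.
P = 2.201 / 1.065×10⁻⁵ = 206600 N.
σ = P/A = 206600/1850 = 111.7 MPa.

σ ≈ 112 MPa (tensile)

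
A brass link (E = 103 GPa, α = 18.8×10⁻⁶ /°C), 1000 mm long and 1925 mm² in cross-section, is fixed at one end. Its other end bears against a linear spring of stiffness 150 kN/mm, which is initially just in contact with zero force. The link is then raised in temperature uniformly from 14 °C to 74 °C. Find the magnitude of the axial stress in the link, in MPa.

The unrestrained thermal change is αΔT L = 18.8×10⁻⁶ × 60 × 1000 = 1.128 mm.
Let P be the compressive force at the spring. The link shortens elastically by PL/(AE) and the spring compresses by P/k; together these equal δ_free.
P [ L/(AE) + 1/k ] = δ_free → P [ 1000/(1925×103×10³) + 1/(150×10³) ] = 1.128.
P = 1.128 / 1.171×10⁻⁵ = 96330 N.
σ = P/A = 96330/1925 = 50.04 MPa.

σ ≈ 50 MPa (compressive)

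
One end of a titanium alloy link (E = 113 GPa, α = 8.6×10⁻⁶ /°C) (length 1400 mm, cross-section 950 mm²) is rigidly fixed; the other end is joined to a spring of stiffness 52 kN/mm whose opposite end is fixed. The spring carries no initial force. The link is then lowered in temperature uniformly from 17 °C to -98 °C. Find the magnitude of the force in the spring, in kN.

P ≈ 42.9 kN

The unrestrained thermal change is αΔT L = 8.6×10⁻⁶ × 115 × 1400 = 1.385 mm.
Let P be the tensile force in the spring. The link extends elastically by PL/(AE) and the spring stretches by P/k; together these equal δ_free.
So P = δ_free / [L/(AE) + 1/k] = 1.385 / [ 1400/(950×113×10³) + 1/(52×10³) ].
P = 1.385 / 3.227×10⁻⁵ = 42900 N.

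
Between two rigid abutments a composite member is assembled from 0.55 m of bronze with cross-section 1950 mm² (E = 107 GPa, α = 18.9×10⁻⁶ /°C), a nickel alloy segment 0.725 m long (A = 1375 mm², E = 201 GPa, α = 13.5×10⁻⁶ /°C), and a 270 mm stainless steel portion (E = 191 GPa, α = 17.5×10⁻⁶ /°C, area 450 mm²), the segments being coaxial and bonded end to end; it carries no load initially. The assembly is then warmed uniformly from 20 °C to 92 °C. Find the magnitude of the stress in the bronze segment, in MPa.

σ ≈ 109 MPa (compressive)

Free thermal expansion of the whole bar: Σ αᵢΔT Lᵢ = 18.9×10⁻⁶×72×550 + 13.5×10⁻⁶×72×725 + 17.5×10⁻⁶×72×270 = 1.793 mm.
The walls prevent any net length change, so an axial force P (same in every segment) develops. Compatibility: P · Σ Lᵢ/(AᵢEᵢ) = δ_free.
Σ Lᵢ/(AᵢEᵢ) = 550/(1950×107×10³) + 725/(1375×201×10³) + 270/(450×191×10³) = 8.401×10⁻⁶ mm/N.
P = 1.793 / 8.401×10⁻⁶ = 213500 N = 213.5 kN, compressive.
σ_{bronze} = P / A = 213500 / 1950 = 109.5 MPa.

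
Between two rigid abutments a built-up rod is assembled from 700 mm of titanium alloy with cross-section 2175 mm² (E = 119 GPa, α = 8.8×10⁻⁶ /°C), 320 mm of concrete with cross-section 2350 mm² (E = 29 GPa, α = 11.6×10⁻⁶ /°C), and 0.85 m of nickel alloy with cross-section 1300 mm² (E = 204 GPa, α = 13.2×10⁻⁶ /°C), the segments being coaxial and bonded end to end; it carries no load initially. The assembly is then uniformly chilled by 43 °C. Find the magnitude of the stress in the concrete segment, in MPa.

With the walls removed the bar would change length by δ_free = Σ αᵢΔT Lᵢ = 8.8×10⁻⁶×43×700 + 11.6×10⁻⁶×43×320 + 13.2×10⁻⁶×43×850 = 0.907 mm.
Since the ends are fixed, an axial force P builds up, equal in every segment, with P · Σ Lᵢ/(AᵢEᵢ) = δ_free.
Σ Lᵢ/(AᵢEᵢ) = 700/(2175×119×10³) + 320/(2350×29×10³) + 850/(1300×204×10³) = 1.061×10⁻⁵ mm/N.
Hence P = δ_free / Σ(L/AE) = 0.907/1.061×10⁻⁵ = 85.52 kN (tensile).
σ_{concrete} = P / A = 85520 / 2350 = 36.39 MPa.

σ ≈ 36.4 MPa (tensile)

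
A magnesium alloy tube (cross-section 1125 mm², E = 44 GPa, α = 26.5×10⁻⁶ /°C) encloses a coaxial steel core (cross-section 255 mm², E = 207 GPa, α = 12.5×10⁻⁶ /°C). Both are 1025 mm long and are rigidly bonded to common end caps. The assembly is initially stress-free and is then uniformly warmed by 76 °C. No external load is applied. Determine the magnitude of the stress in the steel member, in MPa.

Equilibrium of a rigid end plate with no external load gives equal and opposite internal forces ±P in the two members. Since α_{magnesium alloy} > α_{steel}, heating drives the magnesium alloy into compression and the steel into tension.
Equating the net (thermal + elastic) strains gives |α₁ − α₂|·ΔT = P·[1/(A₁E₁) + 1/(A₂E₂)].
|α₁ − α₂|·ΔT = 14×10⁻⁶ × 76 = 0.001064.
1/(A₁E₁) + 1/(A₂E₂) = 1/(1125×44×10³) + 1/(255×207×10³) = 3.915×10⁻⁸ N⁻¹.
So P = 0.001064 / 3.915×10⁻⁸ = 27.18 kN.
σ_{steel} = P/A₂ = 27180/255 = 106.6 MPa, tensile.

σ ≈ 107 MPa (tensile)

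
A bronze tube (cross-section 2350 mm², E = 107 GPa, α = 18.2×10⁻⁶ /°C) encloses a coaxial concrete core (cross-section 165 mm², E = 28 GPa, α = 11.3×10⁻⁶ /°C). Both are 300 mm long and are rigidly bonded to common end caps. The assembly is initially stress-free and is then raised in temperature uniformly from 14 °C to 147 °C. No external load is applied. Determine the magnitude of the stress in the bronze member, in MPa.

σ ≈ 1.77 MPa (compressive)

Both members must finish at the same length. With the larger α, the bronze tends to over-expand; the plates restrain it, putting the bronze in compression and the concrete in tension. With no external load the two internal forces are equal and opposite, magnitude P.
Equating the net (thermal + elastic) strains gives |α₁ − α₂|·ΔT = P·[1/(A₁E₁) + 1/(A₂E₂)].
|α₁ − α₂|·ΔT = 6.9×10⁻⁶ × 133 = 0.0009177.
1/(A₁E₁) + 1/(A₂E₂) = 1/(2350×107×10³) + 1/(165×28×10³) = 2.204×10⁻⁷ N⁻¹.
P = 0.0009177 / 2.204×10⁻⁷ = 4163 N = 4.163 kN.
σ_{bronze} = P/A₁ = 4163/2350 = 1.772 MPa, compressive.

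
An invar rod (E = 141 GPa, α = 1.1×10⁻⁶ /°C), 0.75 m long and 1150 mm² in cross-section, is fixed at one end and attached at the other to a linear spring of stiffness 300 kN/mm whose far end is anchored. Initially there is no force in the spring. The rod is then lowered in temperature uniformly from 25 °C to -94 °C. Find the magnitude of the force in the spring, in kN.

P ≈ 12.3 kN

If the spring were absent the rod would shorten by αΔT L = 1.1×10⁻⁶ × 119 × 750 = 0.09818 mm.
With a force P in the spring, the elastic change of the rod is PL/(AE) and that of the spring is P/k; compatibility requires their sum to equal δ_free.
So P = δ_free / [L/(AE) + 1/k] = 0.09818 / [ 750/(1150×141×10³) + 1/(300×10³) ].
P = 0.09818 / 7.959×10⁻⁶ = 12340 N.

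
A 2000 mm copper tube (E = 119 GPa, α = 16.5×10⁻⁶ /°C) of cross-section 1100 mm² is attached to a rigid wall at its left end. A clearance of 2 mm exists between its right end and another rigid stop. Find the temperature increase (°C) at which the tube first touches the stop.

Contact occurs when the free expansion equals the gap: αΔT L = 2 mm.
ΔT = 2 / (16.5×10⁻⁶ × 2000) = 60.61 °C.

ΔT ≈ 60.6 °C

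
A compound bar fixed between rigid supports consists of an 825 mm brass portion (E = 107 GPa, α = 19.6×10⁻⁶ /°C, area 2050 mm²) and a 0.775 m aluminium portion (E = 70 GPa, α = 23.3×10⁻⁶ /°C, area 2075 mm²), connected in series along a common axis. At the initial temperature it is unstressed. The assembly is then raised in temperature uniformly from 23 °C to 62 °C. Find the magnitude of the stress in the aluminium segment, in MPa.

With the walls removed the bar would change length by δ_free = Σ αᵢΔT Lᵢ = 19.6×10⁻⁶×39×825 + 23.3×10⁻⁶×39×775 = 1.335 mm.
Since the ends are fixed, an axial force P builds up, equal in every segment, with P · Σ Lᵢ/(AᵢEᵢ) = δ_free.
Σ Lᵢ/(AᵢEᵢ) = 825/(2050×107×10³) + 775/(2075×70×10³) = 9.097×10⁻⁶ mm/N.
Hence P = δ_free / Σ(L/AE) = 1.335/9.097×10⁻⁶ = 146.7 kN (compressive).
σ_{aluminium} = P / A = 146700 / 2075 = 70.72 MPa.

σ ≈ 70.7 MPa (compressive)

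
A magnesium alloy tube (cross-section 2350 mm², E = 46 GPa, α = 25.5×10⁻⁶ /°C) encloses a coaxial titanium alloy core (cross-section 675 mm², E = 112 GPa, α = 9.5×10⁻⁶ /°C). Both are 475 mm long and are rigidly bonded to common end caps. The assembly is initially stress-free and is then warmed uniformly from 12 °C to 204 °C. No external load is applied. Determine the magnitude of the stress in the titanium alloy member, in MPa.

Both members must finish at the same length. With the larger α, the magnesium alloy tends to over-expand; the plates restrain it, putting the magnesium alloy in compression and the titanium alloy in tension. With no external load the two internal forces are equal and opposite, magnitude P.
Equating the net (thermal + elastic) strains gives |α₁ − α₂|·ΔT = P·[1/(A₁E₁) + 1/(A₂E₂)].
|α₁ − α₂|·ΔT = 16×10⁻⁶ × 192 = 0.003072.
1/(A₁E₁) + 1/(A₂E₂) = 1/(2350×46×10³) + 1/(675×112×10³) = 2.248×10⁻⁸ N⁻¹.
P = 0.003072 / 2.248×10⁻⁸ = 136700 N = 136.7 kN.
σ_{titanium alloy} = P/A₂ = 136700/675 = 202.5 MPa, tensile.

σ ≈ 202 MPa (tensile)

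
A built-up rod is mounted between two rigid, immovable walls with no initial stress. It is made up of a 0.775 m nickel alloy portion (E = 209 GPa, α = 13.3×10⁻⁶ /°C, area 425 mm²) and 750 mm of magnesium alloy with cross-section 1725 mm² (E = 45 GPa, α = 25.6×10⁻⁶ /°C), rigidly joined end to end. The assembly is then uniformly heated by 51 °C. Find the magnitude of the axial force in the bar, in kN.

Free thermal expansion of the whole bar: Σ αᵢΔT Lᵢ = 13.3×10⁻⁶×51×775 + 25.6×10⁻⁶×51×750 = 1.505 mm.
Since the ends are fixed, an axial force P builds up, equal in every segment, with P · Σ Lᵢ/(AᵢEᵢ) = δ_free.
Σ Lᵢ/(AᵢEᵢ) = 775/(425×209×10³) + 750/(1725×45×10³) = 1.839×10⁻⁵ mm/N.
P = 1.505 / 1.839×10⁻⁵ = 81850 N = 81.85 kN, compressive.

P ≈ 81.8 kN (compressive)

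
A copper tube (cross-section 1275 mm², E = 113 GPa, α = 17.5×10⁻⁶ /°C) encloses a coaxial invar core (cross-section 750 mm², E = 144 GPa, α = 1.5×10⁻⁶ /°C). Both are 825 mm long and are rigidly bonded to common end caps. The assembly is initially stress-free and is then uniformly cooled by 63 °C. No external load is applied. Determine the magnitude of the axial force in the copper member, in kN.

P ≈ 62.2 kN (tensile in the copper)

Equilibrium of a rigid end plate with no external load gives equal and opposite internal forces ±P in the two members. Since α_{copper} > α_{invar}, cooling drives the copper into tension and the invar into compression.
Compatibility of the two members (thermal + elastic change equal): (α₁ − α₂)ΔT = P·[1/(A₁E₁) + 1/(A₂E₂)].
|α₁ − α₂|·ΔT = 16×10⁻⁶ × 63 = 0.001008.
1/(A₁E₁) + 1/(A₂E₂) = 1/(1275×113×10³) + 1/(750×144×10³) = 1.62×10⁻⁸ N⁻¹.
P = 0.001008 / 1.62×10⁻⁸ = 62220 N = 62.22 kN.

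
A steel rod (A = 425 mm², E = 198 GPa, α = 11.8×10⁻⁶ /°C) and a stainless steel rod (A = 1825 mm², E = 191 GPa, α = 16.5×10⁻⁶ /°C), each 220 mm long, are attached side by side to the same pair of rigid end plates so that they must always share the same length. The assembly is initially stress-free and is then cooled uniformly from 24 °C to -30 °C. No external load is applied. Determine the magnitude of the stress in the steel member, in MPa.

The stainless steel has the larger α, so on cooling it would change length more than the steel if both were free. The rigid plates force a common final length, so the stainless steel is put into tension and the steel into compression, with equal and opposite forces P (no external load).
Compatibility of the two members (thermal + elastic change equal): (α₁ − α₂)ΔT = P·[1/(A₁E₁) + 1/(A₂E₂)].
|α₁ − α₂|·ΔT = 4.7×10⁻⁶ × 54 = 0.0002538.
1/(A₁E₁) + 1/(A₂E₂) = 1/(425×198×10³) + 1/(1825×191×10³) = 1.475×10⁻⁸ N⁻¹.
P = 0.0002538 / 1.475×10⁻⁸ = 17200 N = 17.2 kN.
σ_{steel} = P/A₁ = 17200/425 = 40.48 MPa, compressive.

σ ≈ 40.5 MPa (compressive)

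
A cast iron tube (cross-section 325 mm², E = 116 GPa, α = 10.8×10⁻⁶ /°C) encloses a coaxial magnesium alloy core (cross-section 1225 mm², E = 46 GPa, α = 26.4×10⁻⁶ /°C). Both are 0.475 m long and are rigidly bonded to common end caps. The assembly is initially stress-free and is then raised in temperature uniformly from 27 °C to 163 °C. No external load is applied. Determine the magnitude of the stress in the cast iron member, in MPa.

σ ≈ 147 MPa (tensile)

The magnesium alloy has the larger α, so on heating it would change length more than the cast iron if both were free. The rigid plates force a common final length, so the magnesium alloy is put into compression and the cast iron into tension, with equal and opposite forces P (no external load).
Setting the final lengths equal and cancelling L: (α₁ − α₂)ΔT = P/(A₁E₁) + P/(A₂E₂).
|α₁ − α₂|·ΔT = 15.6×10⁻⁶ × 136 = 0.002122.
1/(A₁E₁) + 1/(A₂E₂) = 1/(325×116×10³) + 1/(1225×46×10³) = 4.427×10⁻⁸ N⁻¹.
So P = 0.002122 / 4.427×10⁻⁸ = 47.92 kN.
σ_{cast iron} = P/A₁ = 47920/325 = 147.5 MPa, tensile.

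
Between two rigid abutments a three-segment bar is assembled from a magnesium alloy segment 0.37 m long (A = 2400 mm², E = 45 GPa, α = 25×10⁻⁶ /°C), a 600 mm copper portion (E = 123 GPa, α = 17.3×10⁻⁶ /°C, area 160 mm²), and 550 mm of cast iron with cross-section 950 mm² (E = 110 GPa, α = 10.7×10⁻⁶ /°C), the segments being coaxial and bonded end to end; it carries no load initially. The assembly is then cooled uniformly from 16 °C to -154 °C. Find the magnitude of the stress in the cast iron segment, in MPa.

If the supports were absent, the total length change would be Σ αᵢΔT Lᵢ = 25×10⁻⁶×170×370 + 17.3×10⁻⁶×170×600 + 10.7×10⁻⁶×170×550 = 4.338 mm.
The walls prevent any net length change, so an axial force P (same in every segment) develops. Compatibility: P · Σ Lᵢ/(AᵢEᵢ) = δ_free.
The series flexibility is Σ Lᵢ/(AᵢEᵢ) = 370/(2400×45×10³) + 600/(160×123×10³) + 550/(950×110×10³) = 3.918×10⁻⁵ mm/N.
So P = 4.338 / 3.918×10⁻⁵ = 110.7 kN, tensile.
σ_{cast iron} = P / A = 110700 / 950 = 116.5 MPa.

σ ≈ 117 MPa (tensile)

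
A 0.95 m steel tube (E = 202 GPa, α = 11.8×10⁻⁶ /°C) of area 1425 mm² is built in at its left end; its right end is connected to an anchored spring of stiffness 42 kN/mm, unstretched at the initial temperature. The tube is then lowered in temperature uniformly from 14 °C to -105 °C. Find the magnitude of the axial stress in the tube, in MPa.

The unrestrained thermal change is αΔT L = 11.8×10⁻⁶ × 119 × 950 = 1.334 mm.
Let P be the tensile force in the spring. The tube extends elastically by PL/(AE) and the spring stretches by P/k; together these equal δ_free.
P [ L/(AE) + 1/k ] = δ_free → P [ 950/(1425×202×10³) + 1/(42×10³) ] = 1.334.
P = 1.334 / 2.711×10⁻⁵ = 49210 N.
σ = P/A = 49210/1425 = 34.53 MPa.

σ ≈ 34.5 MPa (tensile)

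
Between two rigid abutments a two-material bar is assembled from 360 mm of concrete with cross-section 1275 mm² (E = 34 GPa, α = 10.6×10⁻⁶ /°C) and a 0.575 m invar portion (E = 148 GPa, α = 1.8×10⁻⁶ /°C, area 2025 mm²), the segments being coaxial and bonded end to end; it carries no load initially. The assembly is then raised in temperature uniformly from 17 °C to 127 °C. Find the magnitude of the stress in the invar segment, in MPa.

σ ≈ 25.8 MPa (compressive)

If the supports were absent, the total length change would be Σ αᵢΔT Lᵢ = 10.6×10⁻⁶×110×360 + 1.8×10⁻⁶×110×575 = 0.5336 mm.
Since the ends are fixed, an axial force P builds up, equal in every segment, with P · Σ Lᵢ/(AᵢEᵢ) = δ_free.
Σ Lᵢ/(AᵢEᵢ) = 360/(1275×34×10³) + 575/(2025×148×10³) = 1.022×10⁻⁵ mm/N.
Hence P = δ_free / Σ(L/AE) = 0.5336/1.022×10⁻⁵ = 52.2 kN (compressive).
σ_{invar} = P / A = 52200 / 2025 = 25.78 MPa.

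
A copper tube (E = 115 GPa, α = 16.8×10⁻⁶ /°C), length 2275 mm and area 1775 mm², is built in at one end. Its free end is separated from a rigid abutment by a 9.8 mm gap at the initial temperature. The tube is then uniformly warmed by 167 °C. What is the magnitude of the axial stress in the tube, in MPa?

σ ≈ 0 MPa

If the wall were absent the tube would grow by αΔT L = 16.8×10⁻⁶ × 167 × 2275 = 6.383 mm.
This is smaller than the 9.8 mm clearance, so the tube expands freely without reaching the stop — the stress is zero.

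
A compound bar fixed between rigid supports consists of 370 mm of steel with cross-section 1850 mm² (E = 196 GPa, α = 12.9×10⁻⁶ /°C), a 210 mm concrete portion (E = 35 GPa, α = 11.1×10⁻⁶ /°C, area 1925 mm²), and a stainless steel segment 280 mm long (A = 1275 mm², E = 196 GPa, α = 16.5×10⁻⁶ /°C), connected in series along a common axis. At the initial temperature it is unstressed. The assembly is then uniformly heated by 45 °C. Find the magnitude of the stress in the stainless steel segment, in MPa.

σ ≈ 78.7 MPa (compressive)

With the walls removed the bar would change length by δ_free = Σ αᵢΔT Lᵢ = 12.9×10⁻⁶×45×370 + 11.1×10⁻⁶×45×210 + 16.5×10⁻⁶×45×280 = 0.5276 mm.
The walls prevent any net length change, so an axial force P (same in every segment) develops. Compatibility: P · Σ Lᵢ/(AᵢEᵢ) = δ_free.
Σ Lᵢ/(AᵢEᵢ) = 370/(1850×196×10³) + 210/(1925×35×10³) + 280/(1275×196×10³) = 5.258×10⁻⁶ mm/N.
P = 0.5276 / 5.258×10⁻⁶ = 100300 N = 100.3 kN, compressive.
σ_{stainless steel} = P / A = 100300 / 1275 = 78.7 MPa.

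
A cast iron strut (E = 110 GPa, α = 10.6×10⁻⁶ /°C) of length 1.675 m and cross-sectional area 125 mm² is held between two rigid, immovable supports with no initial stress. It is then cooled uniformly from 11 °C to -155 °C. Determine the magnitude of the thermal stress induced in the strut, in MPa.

The supports are rigid, so the total axial strain is zero. The restrained thermal strain is ε = αΔT = 10.6×10⁻⁶ × 166 = 1759.6×10⁻⁶.
σ = EαΔT = 110×10³ × 10.6×10⁻⁶ × 166 = 193.6 MPa (tensile; the strut is trying to contract).

σ ≈ 194 MPa (tensile)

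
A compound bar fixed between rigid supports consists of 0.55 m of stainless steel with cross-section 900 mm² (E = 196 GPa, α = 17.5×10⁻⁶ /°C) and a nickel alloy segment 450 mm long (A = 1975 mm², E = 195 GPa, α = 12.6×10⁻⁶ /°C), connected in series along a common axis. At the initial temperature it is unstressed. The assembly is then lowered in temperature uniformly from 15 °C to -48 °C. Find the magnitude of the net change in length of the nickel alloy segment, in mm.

|ΔL| ≈ 0.0945 mm

Free thermal contraction of the whole bar: Σ αᵢΔT Lᵢ = 17.5×10⁻⁶×63×550 + 12.6×10⁻⁶×63×450 = 0.9636 mm.
The rigid supports impose zero overall length change; the single axial force P common to all segments must satisfy P Σ Lᵢ/(AᵢEᵢ) = δ_free.
The series flexibility is Σ Lᵢ/(AᵢEᵢ) = 550/(900×196×10³) + 450/(1975×195×10³) = 4.286×10⁻⁶ mm/N.
P = 0.9636 / 4.286×10⁻⁶ = 224800 N = 224.8 kN, tensile.
For the nickel alloy segment, free thermal change = 12.6×10⁻⁶×63×450 = 0.3572 mm and elastic change from P = 224800×450/(1975×195×10³) = 0.2627 mm; these oppose, so the net change is 0.0945 mm (segment shortens).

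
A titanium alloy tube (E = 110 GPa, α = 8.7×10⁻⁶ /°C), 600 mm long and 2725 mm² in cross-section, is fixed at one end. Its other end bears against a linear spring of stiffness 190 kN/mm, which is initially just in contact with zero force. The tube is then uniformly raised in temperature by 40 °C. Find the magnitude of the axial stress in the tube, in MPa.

If the spring were absent the tube would lengthen by αΔT L = 8.7×10⁻⁶ × 40 × 600 = 0.2088 mm.
Let P be the compressive force at the spring. The tube shortens elastically by PL/(AE) and the spring compresses by P/k; together these equal δ_free.
So P = δ_free / [L/(AE) + 1/k] = 0.2088 / [ 600/(2725×110×10³) + 1/(190×10³) ].
P = 0.2088 / 7.265×10⁻⁶ = 28740 N.
σ = P/A = 28740/2725 = 10.55 MPa.

σ ≈ 10.5 MPa (compressive)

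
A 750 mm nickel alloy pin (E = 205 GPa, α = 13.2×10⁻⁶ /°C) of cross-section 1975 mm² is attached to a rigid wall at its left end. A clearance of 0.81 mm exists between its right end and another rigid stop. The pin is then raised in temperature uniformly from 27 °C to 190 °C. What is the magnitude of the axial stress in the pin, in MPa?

Free thermal elongation = αΔT L = 13.2×10⁻⁶ × 163 × 750 = 1.614 mm.
This exceeds the 0.81 mm gap, so the wall pushes back. The portion of expansion that must be recovered elastically is δ_free − gap = 1.614 − 0.81 = 0.8037 mm.
That suppressed elongation corresponds to σ = E·Δ/L = 205×10³ × 0.8037/750 = 219.7 MPa.

σ ≈ 220 MPa (compressive)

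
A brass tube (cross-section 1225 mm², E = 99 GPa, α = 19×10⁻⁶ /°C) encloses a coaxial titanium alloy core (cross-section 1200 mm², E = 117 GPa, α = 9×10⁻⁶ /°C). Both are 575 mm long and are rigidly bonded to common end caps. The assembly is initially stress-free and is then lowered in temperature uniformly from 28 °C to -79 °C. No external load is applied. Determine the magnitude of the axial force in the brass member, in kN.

P ≈ 69.6 kN (tensile in the brass)

Equilibrium of a rigid end plate with no external load gives equal and opposite internal forces ±P in the two members. Since α_{brass} > α_{titanium alloy}, cooling drives the brass into tension and the titanium alloy into compression.
Equating the net (thermal + elastic) strains gives |α₁ − α₂|·ΔT = P·[1/(A₁E₁) + 1/(A₂E₂)].
|α₁ − α₂|·ΔT = 10×10⁻⁶ × 107 = 0.00107.
1/(A₁E₁) + 1/(A₂E₂) = 1/(1225×99×10³) + 1/(1200×117×10³) = 1.537×10⁻⁸ N⁻¹.
So P = 0.00107 / 1.537×10⁻⁸ = 69.62 kN.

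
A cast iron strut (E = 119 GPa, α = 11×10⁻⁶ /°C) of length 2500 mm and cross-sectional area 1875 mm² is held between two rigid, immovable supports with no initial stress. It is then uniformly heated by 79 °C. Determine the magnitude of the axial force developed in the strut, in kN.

P ≈ 194 kN (compressive)

With zero net strain, σ = E·αΔT = 119 GPa × 11×10⁻⁶ × 79 = 103.4 MPa.
Then P = σA = 103.4 × 1875 mm² = 193.9 kN, compressive.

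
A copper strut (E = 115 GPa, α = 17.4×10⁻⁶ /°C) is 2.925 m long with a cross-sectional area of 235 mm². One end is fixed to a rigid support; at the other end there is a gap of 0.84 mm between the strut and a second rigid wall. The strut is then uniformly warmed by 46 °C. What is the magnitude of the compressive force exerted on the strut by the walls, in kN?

Free thermal elongation = αΔT L = 17.4×10⁻⁶ × 46 × 2925 = 2.341 mm.
The gap closes (δ_free > 0.84 mm) and the wall then resists a further 2.341 − 0.84 = 1.501 mm of expansion.
So σ = E(δ_free − g)/L = 115×10³ × 1.501/2925 = 59.02 MPa.
P = σA = 59.02 × 235 = 13.87 kN.

P ≈ 13.9 kN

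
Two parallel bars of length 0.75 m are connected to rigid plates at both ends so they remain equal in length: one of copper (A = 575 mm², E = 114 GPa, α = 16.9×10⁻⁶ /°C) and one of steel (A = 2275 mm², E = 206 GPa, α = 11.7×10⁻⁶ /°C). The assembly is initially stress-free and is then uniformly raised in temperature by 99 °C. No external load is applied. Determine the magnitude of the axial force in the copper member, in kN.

Both members must finish at the same length. With the larger α, the copper tends to over-expand; the plates restrain it, putting the copper in compression and the steel in tension. With no external load the two internal forces are equal and opposite, magnitude P.
Compatibility of the two members (thermal + elastic change equal): (α₁ − α₂)ΔT = P·[1/(A₁E₁) + 1/(A₂E₂)].
|α₁ − α₂|·ΔT = 5.2×10⁻⁶ × 99 = 0.0005148.
1/(A₁E₁) + 1/(A₂E₂) = 1/(575×114×10³) + 1/(2275×206×10³) = 1.739×10⁻⁸ N⁻¹.
P = 0.0005148 / 1.739×10⁻⁸ = 29600 N = 29.6 kN.

P ≈ 29.6 kN (compressive in the copper)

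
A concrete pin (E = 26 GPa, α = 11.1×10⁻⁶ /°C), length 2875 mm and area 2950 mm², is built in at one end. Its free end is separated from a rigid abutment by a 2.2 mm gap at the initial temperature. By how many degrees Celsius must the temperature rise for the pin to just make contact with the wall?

The gap closes when αΔT L = 2.2 mm, since the pin is still unstressed at that instant.
ΔT = 2.2 / (11.1×10⁻⁶ × 2875) = 68.94 °C.

ΔT ≈ 68.9 °C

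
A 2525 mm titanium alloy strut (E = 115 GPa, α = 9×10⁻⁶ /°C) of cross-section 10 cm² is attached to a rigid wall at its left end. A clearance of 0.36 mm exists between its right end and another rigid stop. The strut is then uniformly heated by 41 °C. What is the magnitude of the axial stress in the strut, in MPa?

σ ≈ 26 MPa (compressive)

If the wall were absent the strut would grow by αΔT L = 9×10⁻⁶ × 41 × 2525 = 0.9317 mm.
This exceeds the 0.36 mm gap, so the wall pushes back. The portion of expansion that must be recovered elastically is δ_free − gap = 0.9317 − 0.36 = 0.5717 mm.
So σ = E(δ_free − g)/L = 115×10³ × 0.5717/2525 = 26.04 MPa.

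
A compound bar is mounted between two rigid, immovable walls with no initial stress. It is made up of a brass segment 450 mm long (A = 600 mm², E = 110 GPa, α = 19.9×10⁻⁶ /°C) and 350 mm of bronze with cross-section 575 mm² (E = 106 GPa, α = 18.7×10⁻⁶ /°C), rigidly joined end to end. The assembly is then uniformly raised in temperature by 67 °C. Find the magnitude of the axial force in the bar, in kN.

If the supports were absent, the total length change would be Σ αᵢΔT Lᵢ = 19.9×10⁻⁶×67×450 + 18.7×10⁻⁶×67×350 = 1.038 mm.
The rigid supports impose zero overall length change; the single axial force P common to all segments must satisfy P Σ Lᵢ/(AᵢEᵢ) = δ_free.
The series flexibility is Σ Lᵢ/(AᵢEᵢ) = 450/(600×110×10³) + 350/(575×106×10³) = 1.256×10⁻⁵ mm/N.
So P = 1.038 / 1.256×10⁻⁵ = 82.68 kN, compressive.

P ≈ 82.7 kN (compressive)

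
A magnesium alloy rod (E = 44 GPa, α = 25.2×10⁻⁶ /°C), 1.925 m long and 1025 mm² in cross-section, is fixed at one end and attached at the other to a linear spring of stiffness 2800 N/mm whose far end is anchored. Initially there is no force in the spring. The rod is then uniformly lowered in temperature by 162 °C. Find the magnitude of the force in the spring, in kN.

If the spring were absent the rod would shorten by αΔT L = 25.2×10⁻⁶ × 162 × 1925 = 7.859 mm.
Let P be the tensile force in the spring. The rod extends elastically by PL/(AE) and the spring stretches by P/k; together these equal δ_free.
P [ L/(AE) + 1/k ] = δ_free → P [ 1925/(1025×44×10³) + 1/(2800) ] = 7.859.
P = 7.859 / 0.0003998 = 19660 N.

P ≈ 19.7 kN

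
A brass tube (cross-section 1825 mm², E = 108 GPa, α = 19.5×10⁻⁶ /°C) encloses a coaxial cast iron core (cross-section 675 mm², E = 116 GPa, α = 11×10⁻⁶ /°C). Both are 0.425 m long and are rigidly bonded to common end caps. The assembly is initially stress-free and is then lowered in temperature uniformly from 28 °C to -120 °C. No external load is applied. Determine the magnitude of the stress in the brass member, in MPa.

Equilibrium of a rigid end plate with no external load gives equal and opposite internal forces ±P in the two members. Since α_{brass} > α_{cast iron}, cooling drives the brass into tension and the cast iron into compression.
Compatibility of the two members (thermal + elastic change equal): (α₁ − α₂)ΔT = P·[1/(A₁E₁) + 1/(A₂E₂)].
|α₁ − α₂|·ΔT = 8.5×10⁻⁶ × 148 = 0.001258.
1/(A₁E₁) + 1/(A₂E₂) = 1/(1825×108×10³) + 1/(675×116×10³) = 1.784×10⁻⁸ N⁻¹.
P = 0.001258 / 1.784×10⁻⁸ = 70500 N = 70.5 kN.
σ_{brass} = P/A₁ = 70500/1825 = 38.63 MPa, tensile.

σ ≈ 38.6 MPa (tensile)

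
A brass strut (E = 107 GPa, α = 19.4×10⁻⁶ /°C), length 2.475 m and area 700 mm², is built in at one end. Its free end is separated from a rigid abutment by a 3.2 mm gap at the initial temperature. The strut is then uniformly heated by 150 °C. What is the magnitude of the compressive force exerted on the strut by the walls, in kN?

P ≈ 121 kN

Unrestrained expansion: δ_free = αΔT L = 19.4×10⁻⁶ × 150 × 2475 = 7.202 mm.
This exceeds the 3.2 mm gap, so the wall pushes back. The portion of expansion that must be recovered elastically is δ_free − gap = 7.202 − 3.2 = 4.002 mm.
That suppressed elongation corresponds to σ = E·Δ/L = 107×10³ × 4.002/2475 = 173 MPa.
Force on the wall = σA = 173 × 700 mm² = 121.1 kN.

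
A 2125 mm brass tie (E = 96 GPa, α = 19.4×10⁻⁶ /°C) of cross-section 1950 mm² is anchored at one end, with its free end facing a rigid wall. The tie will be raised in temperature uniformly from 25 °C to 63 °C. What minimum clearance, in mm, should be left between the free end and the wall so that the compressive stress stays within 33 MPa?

Free expansion if unrestrained: δ_free = αΔT L = 19.4×10⁻⁶ × 38 × 2125 = 1.567 mm.
At the allowable stress the elastic shortening the wall may impose is σL/E = 33 × 2125 / (96×10³) = 0.7305 mm.
So the gap has to take up the difference, g_min = δ_free − σL/E = 1.567 − 0.7305 = 0.8361 mm.

g ≈ 0.836 mm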